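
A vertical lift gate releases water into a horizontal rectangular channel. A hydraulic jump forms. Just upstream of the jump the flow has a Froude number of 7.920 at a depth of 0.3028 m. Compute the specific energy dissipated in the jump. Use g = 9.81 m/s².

Fr₁ = 7.920 (given).
Conjugate-depth relation: y₂/y₁ = ½[√(1 + 8Fr₁²) − 1] = ½[√502.81 − 1] = 10.71.
y₂ = 10.71 × 0.3028 = 3.244 m.
Head loss: ΔE = (y₂ − y₁)³/(4y₁y₂) = (3.244 − 0.3028)³/(4×0.3028×3.244) = 25.43/3.929 = 6.473 m.

ΔE = 6.473 m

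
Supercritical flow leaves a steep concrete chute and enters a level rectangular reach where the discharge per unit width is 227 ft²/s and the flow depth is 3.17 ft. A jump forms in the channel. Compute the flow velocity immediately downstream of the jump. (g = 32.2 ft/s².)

V₂ = 7.51 ft/s

V₁ = q/y₁ = 227/3.17 = 71.6 ft/s. Fr₁ = V₁/√(g·y₁) = 71.6/√(32.2×3.17) = 7.09.
Conjugate-depth relation: y₂/y₁ = ½[√(1 + 8Fr₁²) − 1] = ½[√402.9 − 1] = 9.54.
y₂ = 9.54 × 3.17 = 30.2 ft.
V₂ = q/y₂ = 227/30.2 = 7.51 ft/s.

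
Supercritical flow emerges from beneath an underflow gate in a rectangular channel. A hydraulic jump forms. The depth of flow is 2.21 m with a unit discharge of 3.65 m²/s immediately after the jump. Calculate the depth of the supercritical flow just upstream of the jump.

y₁ = 0.460 m

V₂ = q/y₂ = 3.65/2.21 = 1.65 m/s; Fr₂ = V₂/√(g·y₂) = 0.355.
The Bélanger relation is symmetric: y₁/y₂ = ½[√(1 + 8Fr₂²) − 1] = ½[√2.007 − 1] = 0.208.
y₁ = 0.208 × 2.21 = 0.460 m.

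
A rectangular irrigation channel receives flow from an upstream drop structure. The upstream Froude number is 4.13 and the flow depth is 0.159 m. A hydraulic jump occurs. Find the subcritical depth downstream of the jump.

Fr₁ = 4.13 (given).
From the momentum equation for a rectangular channel, y₂/y₁ = ½[√(1 + 8Fr₁²) − 1] = ½[√137.5 − 1] = 5.36.
y₂ = 5.36 × 0.159 = 0.853 m.

y₂ = 0.853 m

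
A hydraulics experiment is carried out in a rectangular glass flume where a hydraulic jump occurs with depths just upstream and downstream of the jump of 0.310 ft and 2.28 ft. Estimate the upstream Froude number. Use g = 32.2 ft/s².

For a rectangular channel the momentum equation gives q² = ½·g·y₁·y₂·(y₁ + y₂) = ½×32.2×0.310×2.28×2.59 = 29.5.
q = √29.5 = 5.43 ft²/s.
V₁ = q/y₁ = 17.5 ft/s; Fr₁ = V₁/√(g·y₁) = 5.54.

Fr₁ = 5.54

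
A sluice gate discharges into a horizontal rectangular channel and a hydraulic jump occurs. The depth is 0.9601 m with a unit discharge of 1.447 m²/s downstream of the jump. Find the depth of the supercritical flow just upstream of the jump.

y₁ = 0.3416 m

V₂ = q/y₂ = 1.447/0.9601 = 1.507 m/s; Fr₂ = V₂/√(g·y₂) = 0.4911.
From the momentum equation (using Fr₂), y₁/y₂ = ½[√(1 + 8Fr₂²) − 1] = ½[√2.9293 − 1] = 0.3558.
y₁ = 0.3558 × 0.9601 = 0.3416 m.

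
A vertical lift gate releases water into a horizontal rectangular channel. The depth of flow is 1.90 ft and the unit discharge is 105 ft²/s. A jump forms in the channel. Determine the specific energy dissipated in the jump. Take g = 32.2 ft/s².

V₁ = q/y₁ = 105/1.90 = 55.3 ft/s. Fr₁ = V₁/√(g·y₁) = 55.3/√(32.2×1.90) = 7.07.
Bélanger equation: y₂/y₁ = ½[√(1 + 8Fr₁²) − 1] = ½[√400.3 − 1] = 9.50.
y₂ = 9.50 × 1.90 = 18.1 ft.
Head loss: ΔE = (y₂ − y₁)³/(4y₁y₂) = (18.1 − 1.90)³/(4×1.90×18.1) = 4219/137 = 30.7 ft.

ΔE = 30.7 ft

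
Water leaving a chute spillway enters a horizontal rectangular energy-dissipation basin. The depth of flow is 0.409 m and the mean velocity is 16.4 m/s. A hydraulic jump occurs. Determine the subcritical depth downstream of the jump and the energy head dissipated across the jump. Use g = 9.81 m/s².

y₂ = 4.54 m; ΔE = 9.47 m

Fr₁ = V₁/√(g·y₁) = 16.4/√(9.81×0.409) = 8.19.
Bélanger equation: y₂/y₁ = ½[√(1 + 8Fr₁²) − 1] = ½[√537.3 − 1] = 11.1.
y₂ = 11.1 × 0.409 = 4.54 m.
Head loss: ΔE = (y₂ − y₁)³/(4y₁y₂) = (4.54 − 0.409)³/(4×0.409×4.54) = 70.3/7.42 = 9.47 m.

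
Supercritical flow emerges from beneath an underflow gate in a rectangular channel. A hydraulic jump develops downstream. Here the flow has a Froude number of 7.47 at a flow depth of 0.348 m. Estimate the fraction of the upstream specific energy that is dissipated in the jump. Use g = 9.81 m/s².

Fr₁ = 7.47 (given).
Bélanger equation: y₂/y₁ = ½[√(1 + 8Fr₁²) − 1] = ½[√447.4 − 1] = 10.1.
y₂ = 10.1 × 0.348 = 3.51 m.
E₁ = y₁(1 + Fr₁²/2) = 0.348×(1 + 7.47²/2) = 10.1 m. ΔE = (y₂ − y₁)³/(4y₁y₂) = 6.46 m. ΔE/E₁ = 6.46/10.1 = 0.642.

ΔE/E₁ = 0.642 (64.2%)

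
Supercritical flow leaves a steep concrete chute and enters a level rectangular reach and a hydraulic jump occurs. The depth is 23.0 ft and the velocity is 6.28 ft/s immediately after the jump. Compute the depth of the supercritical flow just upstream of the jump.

Fr₂ = V₂/√(g·y₂) = 6.28/√(32.2×23.0) = 0.231.
Since the conjugate-depth ratio holds either way, y₁/y₂ = ½[√(1 + 8Fr₂²) − 1] = ½[√1.426 − 1] = 0.0971.
y₁ = 0.0971 × 23.0 = 2.23 ft.

y₁ = 2.23 ft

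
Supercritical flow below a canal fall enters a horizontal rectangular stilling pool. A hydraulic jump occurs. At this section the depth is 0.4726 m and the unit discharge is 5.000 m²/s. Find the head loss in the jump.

ΔE = 2.985 m

V₁ = q/y₁ = 5.000/0.4726 = 10.58 m/s. Fr₁ = V₁/√(g·y₁) = 10.58/√(9.81×0.4726) = 4.914.
Conjugate-depth relation: y₂/y₁ = ½[√(1 + 8Fr₁²) − 1] = ½[√194.14 − 1] = 6.467.
y₂ = 6.467 × 0.4726 = 3.056 m.
V₂ = q/y₂ = 5.000/3.056 = 1.636 m/s. E₁ = y₁ + V₁²/2g = 6.178 m; E₂ = y₂ + V₂²/2g = 3.193 m. ΔE = E₁ − E₂ = 2.985 m.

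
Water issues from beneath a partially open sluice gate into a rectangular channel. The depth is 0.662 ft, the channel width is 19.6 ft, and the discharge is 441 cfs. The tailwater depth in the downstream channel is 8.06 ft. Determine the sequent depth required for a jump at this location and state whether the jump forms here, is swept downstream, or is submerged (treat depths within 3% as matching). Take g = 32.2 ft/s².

q = Q/b = 441/19.6 = 22.5 ft²/s; V₁ = q/y₁ = 34.0 ft/s. Fr₁ = V₁/√(g·y₁) = 7.36.
Bélanger equation: y₂/y₁ = ½[√(1 + 8Fr₁²) − 1] = ½[√434.5 − 1] = 9.92.
y₂ = 9.92 × 0.662 = 6.57 ft.
Tailwater y_tw = 8.06 ft: y_tw > y₂, so the jump is submerged.

y₂ = 6.57 ft; the jump is submerged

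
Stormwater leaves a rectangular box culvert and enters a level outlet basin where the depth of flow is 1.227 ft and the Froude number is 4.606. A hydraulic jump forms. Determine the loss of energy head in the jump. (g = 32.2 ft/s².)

ΔE = 6.482 ft

Fr₁ = 4.606 (given).
Bélanger equation: y₂/y₁ = ½[√(1 + 8Fr₁²) − 1] = ½[√170.72 − 1] = 6.033.
y₂ = 6.033 × 1.227 = 7.403 ft.
V₁ = Fr₁·√(g·y₁) = 4.606×√(32.2×1.227) = 28.95 ft/s; q = V₁·y₁ = 35.52 ft²/s. V₂ = q/y₂ = 35.52/7.403 = 4.799 ft/s. E₁ = y₁ + V₁²/2g = 14.24 ft; E₂ = y₂ + V₂²/2g = 7.760 ft. ΔE = E₁ − E₂ = 6.482 ft.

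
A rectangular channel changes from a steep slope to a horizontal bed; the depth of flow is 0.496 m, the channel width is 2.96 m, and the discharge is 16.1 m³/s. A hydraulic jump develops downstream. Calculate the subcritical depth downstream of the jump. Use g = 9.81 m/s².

q = Q/b = 16.1/2.96 = 5.44 m²/s; V₁ = q/y₁ = 11.0 m/s. Fr₁ = V₁/√(g·y₁) = 4.97.
By Bélanger, y₂/y₁ = ½[√(1 + 8Fr₁²) − 1] = ½[√198.7 − 1] = 6.55.
y₂ = 6.55 × 0.496 = 3.25 m.

y₂ = 3.25 m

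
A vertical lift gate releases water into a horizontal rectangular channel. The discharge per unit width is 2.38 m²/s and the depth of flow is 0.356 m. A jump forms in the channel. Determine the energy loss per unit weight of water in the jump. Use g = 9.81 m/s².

V₁ = q/y₁ = 2.38/0.356 = 6.69 m/s. Fr₁ = V₁/√(g·y₁) = 6.69/√(9.81×0.356) = 3.58.
From the momentum equation for a rectangular channel, y₂/y₁ = ½[√(1 + 8Fr₁²) − 1] = ½[√103.4 − 1] = 4.58.
y₂ = 4.58 × 0.356 = 1.63 m.
V₂ = q/y₂ = 2.38/1.63 = 1.46 m/s. E₁ = y₁ + V₁²/2g = 2.63 m; E₂ = y₂ + V₂²/2g = 1.74 m. ΔE = E₁ − E₂ = 0.894 m.

ΔE = 0.894 m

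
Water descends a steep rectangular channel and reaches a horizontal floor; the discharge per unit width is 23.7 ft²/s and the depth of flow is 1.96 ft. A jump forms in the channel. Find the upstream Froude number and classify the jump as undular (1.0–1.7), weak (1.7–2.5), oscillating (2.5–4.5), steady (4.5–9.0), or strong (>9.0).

Fr₁ = 1.52; undular jump

V₁ = q/y₁ = 23.7/1.96 = 12.1 ft/s. Fr₁ = V₁/√(g·y₁) = 12.1/√(32.2×1.96) = 1.52.
Fr₁ = 1.52 lies in the undular range.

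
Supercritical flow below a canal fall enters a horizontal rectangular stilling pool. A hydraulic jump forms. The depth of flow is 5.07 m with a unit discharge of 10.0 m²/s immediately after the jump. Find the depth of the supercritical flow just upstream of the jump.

y₁ = 0.697 m

V₂ = q/y₂ = 10.0/5.07 = 1.97 m/s; Fr₂ = V₂/√(g·y₂) = 0.280.
Applying the sequent-depth relation in reverse, y₁/y₂ = ½[√(1 + 8Fr₂²) − 1] = ½[√1.626 − 1] = 0.138.
y₁ = 0.138 × 5.07 = 0.697 m.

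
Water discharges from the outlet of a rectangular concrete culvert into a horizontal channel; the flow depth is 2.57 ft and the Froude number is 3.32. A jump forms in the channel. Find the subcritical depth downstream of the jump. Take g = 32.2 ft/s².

Fr₁ = 3.32 (given).
From the momentum equation for a rectangular channel, y₂/y₁ = ½[√(1 + 8Fr₁²) − 1] = ½[√89.18 − 1] = 4.22.
y₂ = 4.22 × 2.57 = 10.8 ft.

y₂ = 10.8 ft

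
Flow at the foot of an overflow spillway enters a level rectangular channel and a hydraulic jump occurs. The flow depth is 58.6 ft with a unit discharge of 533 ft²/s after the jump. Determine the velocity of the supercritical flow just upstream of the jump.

V₂ = q/y₂ = 533/58.6 = 9.10 ft/s; Fr₂ = V₂/√(g·y₂) = 0.209.
Applying the sequent-depth relation in reverse, y₁/y₂ = ½[√(1 + 8Fr₂²) − 1] = ½[√1.351 − 1] = 0.0811.
y₁ = 0.0811 × 58.6 = 4.75 ft.
V₁ = q/y₁ = 533/4.75 = 112 ft/s.

V₁ = 112 ft/s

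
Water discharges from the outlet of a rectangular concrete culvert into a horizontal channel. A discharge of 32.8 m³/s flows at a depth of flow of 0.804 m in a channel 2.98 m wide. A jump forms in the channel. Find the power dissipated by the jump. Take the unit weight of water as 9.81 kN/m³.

q = Q/b = 32.8/2.98 = 11.0 m²/s; V₁ = q/y₁ = 13.7 m/s. Fr₁ = V₁/√(g·y₁) = 4.87.
From the momentum equation for a rectangular channel, y₂/y₁ = ½[√(1 + 8Fr₁²) − 1] = ½[√191.1 − 1] = 6.41.
y₂ = 6.41 × 0.804 = 5.16 m.
V₂ = q/y₂ = 11.0/5.16 = 2.14 m/s. E₁ = y₁ + V₁²/2g = 10.4 m; E₂ = y₂ + V₂²/2g = 5.39 m. ΔE = E₁ − E₂ = 4.97 m.
P = γ·Q·ΔE = 9.81 × 32.8 × 4.97 = 1599 kW.

P = 1599 kW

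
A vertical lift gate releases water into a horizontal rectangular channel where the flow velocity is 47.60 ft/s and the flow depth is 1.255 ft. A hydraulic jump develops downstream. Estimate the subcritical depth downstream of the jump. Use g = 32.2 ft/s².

Fr₁ = V₁/√(g·y₁) = 47.60/√(32.2×1.255) = 7.488.
Sequent-depth ratio: y₂/y₁ = ½[√(1 + 8Fr₁²) − 1] = ½[√449.54 − 1] = 10.10.
y₂ = 10.10 × 1.255 = 12.68 ft.

y₂ = 12.68 ft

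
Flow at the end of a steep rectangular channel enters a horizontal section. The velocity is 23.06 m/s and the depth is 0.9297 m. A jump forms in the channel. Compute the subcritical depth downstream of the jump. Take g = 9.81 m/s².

y₂ = 9.585 m

Fr₁ = V₁/√(g·y₁) = 23.06/√(9.81×0.9297) = 7.636.
From the momentum equation for a rectangular channel, y₂/y₁ = ½[√(1 + 8Fr₁²) − 1] = ½[√467.44 − 1] = 10.31.
y₂ = 10.31 × 0.9297 = 9.585 m.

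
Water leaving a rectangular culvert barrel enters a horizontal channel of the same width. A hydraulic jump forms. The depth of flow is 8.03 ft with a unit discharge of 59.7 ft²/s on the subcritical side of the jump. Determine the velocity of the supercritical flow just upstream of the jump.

V₂ = q/y₂ = 59.7/8.03 = 7.43 ft/s; Fr₂ = V₂/√(g·y₂) = 0.462.
Applying the sequent-depth relation in reverse, y₁/y₂ = ½[√(1 + 8Fr₂²) − 1] = ½[√2.710 − 1] = 0.323.
y₁ = 0.323 × 8.03 = 2.59 ft.
V₁ = q/y₁ = 59.7/2.59 = 23.0 ft/s.

V₁ = 23.0 ft/s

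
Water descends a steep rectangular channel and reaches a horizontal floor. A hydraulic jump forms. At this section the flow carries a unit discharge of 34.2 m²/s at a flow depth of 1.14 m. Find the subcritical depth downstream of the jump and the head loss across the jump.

V₁ = q/y₁ = 34.2/1.14 = 30.0 m/s. Fr₁ = V₁/√(g·y₁) = 30.0/√(9.81×1.14) = 8.97.
Conjugate-depth relation: y₂/y₁ = ½[√(1 + 8Fr₁²) − 1] = ½[√644.8 − 1] = 12.2.
y₂ = 12.2 × 1.14 = 13.9 m.
V₂ = q/y₂ = 34.2/13.9 = 2.46 m/s. E₁ = y₁ + V₁²/2g = 47.0 m; E₂ = y₂ + V₂²/2g = 14.2 m. ΔE = E₁ − E₂ = 32.8 m.

y₂ = 13.9 m; ΔE = 32.8 m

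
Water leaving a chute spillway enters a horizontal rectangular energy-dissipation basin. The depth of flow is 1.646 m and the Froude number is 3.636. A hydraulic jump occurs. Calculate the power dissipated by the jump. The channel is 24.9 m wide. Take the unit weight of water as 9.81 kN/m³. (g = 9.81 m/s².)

P = 25531 kW

Fr₁ = 3.636 (given).
From the momentum equation for a rectangular channel, y₂/y₁ = ½[√(1 + 8Fr₁²) − 1] = ½[√106.76 − 1] = 4.666.
y₂ = 4.666 × 1.646 = 7.681 m.
Head loss: ΔE = (y₂ − y₁)³/(4y₁y₂) = (7.681 − 1.646)³/(4×1.646×7.681) = 219.8/50.57 = 4.346 m.
V₁ = Fr₁·√(g·y₁) = 3.636×√(9.81×1.646) = 14.61 m/s; q = V₁·y₁ = 24.05 m²/s. Q = q·b = 24.05 × 24.9 = 598.8 m³/s. P = γ·Q·ΔE = 9.81 × 598.8 × 4.346 = 25531 kW.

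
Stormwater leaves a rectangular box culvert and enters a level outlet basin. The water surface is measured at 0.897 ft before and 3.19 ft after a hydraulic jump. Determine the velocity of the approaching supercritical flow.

V₁ = 15.3 ft/s

For a rectangular channel the momentum equation gives q² = ½·g·y₁·y₂·(y₁ + y₂) = ½×32.2×0.897×3.19×4.09 = 188.
q = √188 = 13.7 ft²/s.
V₁ = q/y₁ = 13.7/0.897 = 15.3 ft/s.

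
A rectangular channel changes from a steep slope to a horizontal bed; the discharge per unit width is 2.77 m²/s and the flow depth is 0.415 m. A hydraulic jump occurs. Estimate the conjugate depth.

y₂ = 1.75 m

V₁ = q/y₁ = 2.77/0.415 = 6.67 m/s. Fr₁ = V₁/√(g·y₁) = 6.67/√(9.81×0.415) = 3.31.
By Bélanger, y₂/y₁ = ½[√(1 + 8Fr₁²) − 1] = ½[√88.55 − 1] = 4.20.
y₂ = 4.20 × 0.415 = 1.75 m.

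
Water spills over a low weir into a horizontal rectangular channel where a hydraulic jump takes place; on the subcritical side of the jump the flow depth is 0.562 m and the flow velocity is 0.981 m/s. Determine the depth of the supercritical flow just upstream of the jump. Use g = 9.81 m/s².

Fr₂ = V₂/√(g·y₂) = 0.981/√(9.81×0.562) = 0.418.
The Bélanger relation is symmetric: y₁/y₂ = ½[√(1 + 8Fr₂²) − 1] = ½[√2.396 − 1] = 0.274.
y₁ = 0.274 × 0.562 = 0.154 m.

y₁ = 0.154 m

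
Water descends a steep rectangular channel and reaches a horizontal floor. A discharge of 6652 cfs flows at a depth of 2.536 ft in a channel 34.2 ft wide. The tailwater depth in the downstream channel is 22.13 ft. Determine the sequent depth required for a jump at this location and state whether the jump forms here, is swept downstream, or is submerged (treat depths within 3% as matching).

y₂ = 29.20 ft; the jump is swept downstream

q = Q/b = 6652/34.2 = 194.5 ft²/s; V₁ = q/y₁ = 76.70 ft/s. Fr₁ = V₁/√(g·y₁) = 8.487.
Sequent-depth ratio: y₂/y₁ = ½[√(1 + 8Fr₁²) − 1] = ½[√577.29 − 1] = 11.51.
y₂ = 11.51 × 2.536 = 29.20 ft.
Tailwater y_tw = 22.13 ft: y_tw < y₂, so the jump is swept downstream.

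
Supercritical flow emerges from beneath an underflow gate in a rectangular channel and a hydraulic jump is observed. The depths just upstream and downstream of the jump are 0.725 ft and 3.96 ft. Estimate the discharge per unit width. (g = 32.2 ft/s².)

q = 14.7 ft²/s

For a rectangular channel the momentum equation gives q² = ½·g·y₁·y₂·(y₁ + y₂) = ½×32.2×0.725×3.96×4.68 = 217.
q = √217 = 14.7 ft²/s.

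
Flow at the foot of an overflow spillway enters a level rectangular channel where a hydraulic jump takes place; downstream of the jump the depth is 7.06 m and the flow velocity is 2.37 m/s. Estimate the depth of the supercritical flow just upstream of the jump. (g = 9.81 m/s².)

Fr₂ = V₂/√(g·y₂) = 2.37/√(9.81×7.06) = 0.285.
From the momentum equation (using Fr₂), y₁/y₂ = ½[√(1 + 8Fr₂²) − 1] = ½[√1.649 − 1] = 0.142.
y₁ = 0.142 × 7.06 = 1.00 m.

y₁ = 1.00 m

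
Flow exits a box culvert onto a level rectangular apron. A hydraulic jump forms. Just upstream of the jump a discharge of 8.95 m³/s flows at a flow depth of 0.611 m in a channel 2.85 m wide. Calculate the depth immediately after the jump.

y₂ = 1.53 m

q = Q/b = 8.95/2.85 = 3.14 m²/s; V₁ = q/y₁ = 5.14 m/s. Fr₁ = V₁/√(g·y₁) = 2.10.
From the momentum equation for a rectangular channel, y₂/y₁ = ½[√(1 + 8Fr₁²) − 1] = ½[√36.26 − 1] = 2.51.
y₂ = 2.51 × 0.611 = 1.53 m.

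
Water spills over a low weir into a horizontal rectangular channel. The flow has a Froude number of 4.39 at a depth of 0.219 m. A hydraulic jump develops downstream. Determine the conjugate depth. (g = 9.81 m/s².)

y₂ = 1.25 m

Fr₁ = 4.39 (given).
Sequent-depth ratio: y₂/y₁ = ½[√(1 + 8Fr₁²) − 1] = ½[√155.2 − 1] = 5.73.
y₂ = 5.73 × 0.219 = 1.25 m.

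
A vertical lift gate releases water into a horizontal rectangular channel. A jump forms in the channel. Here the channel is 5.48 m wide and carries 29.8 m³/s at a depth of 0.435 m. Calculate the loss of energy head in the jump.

ΔE = 4.77 m

q = Q/b = 29.8/5.48 = 5.44 m²/s; V₁ = q/y₁ = 12.5 m/s. Fr₁ = V₁/√(g·y₁) = 6.05.
From the momentum equation for a rectangular channel, y₂/y₁ = ½[√(1 + 8Fr₁²) − 1] = ½[√294.0 − 1] = 8.07.
y₂ = 8.07 × 0.435 = 3.51 m.
V₂ = q/y₂ = 5.44/3.51 = 1.55 m/s. E₁ = y₁ + V₁²/2g = 8.40 m; E₂ = y₂ + V₂²/2g = 3.63 m. ΔE = E₁ − E₂ = 4.77 m.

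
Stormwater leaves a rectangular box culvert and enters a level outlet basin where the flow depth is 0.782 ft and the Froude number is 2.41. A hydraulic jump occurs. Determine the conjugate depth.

y₂ = 2.30 ft

Fr₁ = 2.41 (given).
Sequent-depth ratio: y₂/y₁ = ½[√(1 + 8Fr₁²) − 1] = ½[√47.46 − 1] = 2.94.
y₂ = 2.94 × 0.782 = 2.30 ft.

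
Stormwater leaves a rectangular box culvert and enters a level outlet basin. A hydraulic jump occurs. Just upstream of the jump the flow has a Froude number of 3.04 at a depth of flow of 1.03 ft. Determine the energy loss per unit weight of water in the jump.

ΔE = 1.52 ft

Fr₁ = 3.04 (given).
Bélanger equation: y₂/y₁ = ½[√(1 + 8Fr₁²) − 1] = ½[√74.93 − 1] = 3.83.
y₂ = 3.83 × 1.03 = 3.94 ft.
Head loss: ΔE = (y₂ − y₁)³/(4y₁y₂) = (3.94 − 1.03)³/(4×1.03×3.94) = 24.7/16.2 = 1.52 ft.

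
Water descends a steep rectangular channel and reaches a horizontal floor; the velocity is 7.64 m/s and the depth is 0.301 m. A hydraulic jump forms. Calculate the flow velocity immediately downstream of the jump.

V₂ = 1.32 m/s

Fr₁ = V₁/√(g·y₁) = 7.64/√(9.81×0.301) = 4.45.
Conjugate-depth relation: y₂/y₁ = ½[√(1 + 8Fr₁²) − 1] = ½[√159.1 − 1] = 5.81.
y₂ = 5.81 × 0.301 = 1.75 m.
q = V₁·y₁ = 7.64 × 0.301 = 2.30 m²/s.
V₂ = q/y₂ = 2.30/1.75 = 1.32 m/s.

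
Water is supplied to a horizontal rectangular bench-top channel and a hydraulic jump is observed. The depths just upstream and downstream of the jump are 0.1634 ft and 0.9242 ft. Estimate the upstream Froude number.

For a rectangular channel the momentum equation gives q² = ½·g·y₁·y₂·(y₁ + y₂) = ½×32.2×0.1634×0.9242×1.088 = 2.644.
q = √2.644 = 1.626 ft²/s.
V₁ = q/y₁ = 9.952 ft/s; Fr₁ = V₁/√(g·y₁) = 4.339.

Fr₁ = 4.339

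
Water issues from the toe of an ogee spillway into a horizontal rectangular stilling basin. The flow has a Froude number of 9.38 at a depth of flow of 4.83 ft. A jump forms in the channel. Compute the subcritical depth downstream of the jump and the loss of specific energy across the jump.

y₂ = 61.7 ft; ΔE = 154 ft

Fr₁ = 9.38 (given).
Sequent-depth ratio: y₂/y₁ = ½[√(1 + 8Fr₁²) − 1] = ½[√704.9 − 1] = 12.8.
y₂ = 12.8 × 4.83 = 61.7 ft.
Head loss: ΔE = (y₂ − y₁)³/(4y₁y₂) = (61.7 − 4.83)³/(4×4.83×61.7) = 183948/1192 = 154 ft.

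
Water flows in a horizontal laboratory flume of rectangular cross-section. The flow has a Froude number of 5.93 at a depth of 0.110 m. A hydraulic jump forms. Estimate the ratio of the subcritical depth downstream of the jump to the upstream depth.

Fr₁ = 5.93 (given).
By Bélanger, y₂/y₁ = ½[√(1 + 8Fr₁²) − 1] = ½[√282.3 − 1] = 7.90.

y₂/y₁ = 7.90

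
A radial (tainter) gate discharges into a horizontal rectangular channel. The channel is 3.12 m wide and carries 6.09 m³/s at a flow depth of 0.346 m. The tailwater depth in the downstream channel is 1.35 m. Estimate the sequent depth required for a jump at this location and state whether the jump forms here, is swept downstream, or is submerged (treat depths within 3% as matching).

y₂ = 1.34 m; the jump forms here

q = Q/b = 6.09/3.12 = 1.95 m²/s; V₁ = q/y₁ = 5.64 m/s. Fr₁ = V₁/√(g·y₁) = 3.06.
From the momentum equation for a rectangular channel, y₂/y₁ = ½[√(1 + 8Fr₁²) − 1] = ½[√76.01 − 1] = 3.86.
y₂ = 3.86 × 0.346 = 1.34 m.
Tailwater y_tw = 1.35 m: y_tw ≈ y₂, so the jump forms here.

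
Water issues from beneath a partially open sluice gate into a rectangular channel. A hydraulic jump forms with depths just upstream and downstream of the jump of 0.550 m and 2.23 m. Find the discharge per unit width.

For a rectangular channel the momentum equation gives q² = ½·g·y₁·y₂·(y₁ + y₂) = ½×9.81×0.550×2.23×2.78 = 16.7.
q = √16.7 = 4.09 m²/s.

q = 4.09 m²/s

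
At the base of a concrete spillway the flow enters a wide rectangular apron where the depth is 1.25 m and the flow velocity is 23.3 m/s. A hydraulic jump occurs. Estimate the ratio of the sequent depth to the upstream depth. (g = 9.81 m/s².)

y₂/y₁ = 8.92

Fr₁ = V₁/√(g·y₁) = 23.3/√(9.81×1.25) = 6.65.
Sequent-depth ratio: y₂/y₁ = ½[√(1 + 8Fr₁²) − 1] = ½[√355.2 − 1] = 8.92.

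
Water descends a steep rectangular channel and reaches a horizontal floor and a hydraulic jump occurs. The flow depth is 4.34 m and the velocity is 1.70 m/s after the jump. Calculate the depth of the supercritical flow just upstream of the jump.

Fr₂ = V₂/√(g·y₂) = 1.70/√(9.81×4.34) = 0.261.
Since the conjugate-depth ratio holds either way, y₁/y₂ = ½[√(1 + 8Fr₂²) − 1] = ½[√1.543 − 1] = 0.121.
y₁ = 0.121 × 4.34 = 0.526 m.

y₁ = 0.526 m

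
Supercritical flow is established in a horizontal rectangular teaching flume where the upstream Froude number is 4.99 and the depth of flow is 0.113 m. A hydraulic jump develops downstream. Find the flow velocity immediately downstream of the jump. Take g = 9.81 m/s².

V₂ = 0.799 m/s

Fr₁ = 4.99 (given).
By Bélanger, y₂/y₁ = ½[√(1 + 8Fr₁²) − 1] = ½[√200.2 − 1] = 6.57.
y₂ = 6.57 × 0.113 = 0.743 m.
V₁ = Fr₁·√(g·y₁) = 4.99×√(9.81×0.113) = 5.25 m/s; q = V₁·y₁ = 0.594 m²/s.
V₂ = q/y₂ = 0.594/0.743 = 0.799 m/s.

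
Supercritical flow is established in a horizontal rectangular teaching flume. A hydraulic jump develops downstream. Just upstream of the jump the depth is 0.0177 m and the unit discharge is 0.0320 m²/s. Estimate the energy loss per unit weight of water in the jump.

ΔE = 0.0790 m

V₁ = q/y₁ = 0.0320/0.0177 = 1.81 m/s. Fr₁ = V₁/√(g·y₁) = 1.81/√(9.81×0.0177) = 4.34.
Bélanger equation: y₂/y₁ = ½[√(1 + 8Fr₁²) − 1] = ½[√151.6 − 1] = 5.66.
y₂ = 5.66 × 0.0177 = 0.100 m.
Head loss: ΔE = (y₂ − y₁)³/(4y₁y₂) = (0.100 − 0.0177)³/(4×0.0177×0.100) = 0.000560/0.00709 = 0.0790 m.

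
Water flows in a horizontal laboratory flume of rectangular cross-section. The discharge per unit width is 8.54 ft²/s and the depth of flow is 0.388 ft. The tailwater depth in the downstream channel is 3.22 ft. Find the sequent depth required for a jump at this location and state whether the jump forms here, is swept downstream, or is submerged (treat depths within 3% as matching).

V₁ = q/y₁ = 8.54/0.388 = 22.0 ft/s. Fr₁ = V₁/√(g·y₁) = 22.0/√(32.2×0.388) = 6.23.
Sequent-depth ratio: y₂/y₁ = ½[√(1 + 8Fr₁²) − 1] = ½[√311.2 − 1] = 8.32.
y₂ = 8.32 × 0.388 = 3.23 ft.
Tailwater y_tw = 3.22 ft: y_tw ≈ y₂, so the jump forms here.

y₂ = 3.23 ft; the jump forms here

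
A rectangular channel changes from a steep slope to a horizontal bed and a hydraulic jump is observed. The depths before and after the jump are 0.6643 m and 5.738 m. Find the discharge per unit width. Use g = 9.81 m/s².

q = 10.94 m²/s

For a rectangular channel the momentum equation gives q² = ½·g·y₁·y₂·(y₁ + y₂) = ½×9.81×0.6643×5.738×6.402 = 119.7.
q = √119.7 = 10.94 m²/s.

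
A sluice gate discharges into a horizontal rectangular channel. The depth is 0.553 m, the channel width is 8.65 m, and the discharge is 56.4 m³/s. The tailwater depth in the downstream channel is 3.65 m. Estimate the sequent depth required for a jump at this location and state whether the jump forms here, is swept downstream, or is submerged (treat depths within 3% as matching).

y₂ = 3.69 m; the jump forms here

q = Q/b = 56.4/8.65 = 6.52 m²/s; V₁ = q/y₁ = 11.8 m/s. Fr₁ = V₁/√(g·y₁) = 5.06.
Bélanger equation: y₂/y₁ = ½[√(1 + 8Fr₁²) − 1] = ½[√206.0 − 1] = 6.68.
y₂ = 6.68 × 0.553 = 3.69 m.
Tailwater y_tw = 3.65 m: y_tw ≈ y₂, so the jump forms here.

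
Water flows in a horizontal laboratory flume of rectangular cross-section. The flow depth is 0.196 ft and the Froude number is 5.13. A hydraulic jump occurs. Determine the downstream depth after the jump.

y₂ = 1.33 ft

Fr₁ = 5.13 (given).
By Bélanger, y₂/y₁ = ½[√(1 + 8Fr₁²) − 1] = ½[√211.5 − 1] = 6.77.
y₂ = 6.77 × 0.196 = 1.33 ft.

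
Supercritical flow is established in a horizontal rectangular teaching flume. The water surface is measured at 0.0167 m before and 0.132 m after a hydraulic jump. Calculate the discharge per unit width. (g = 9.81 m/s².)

For a rectangular channel the momentum equation gives q² = ½·g·y₁·y₂·(y₁ + y₂) = ½×9.81×0.0167×0.132×0.149 = 0.00161.
q = √0.00161 = 0.0401 m²/s.

q = 0.0401 m²/s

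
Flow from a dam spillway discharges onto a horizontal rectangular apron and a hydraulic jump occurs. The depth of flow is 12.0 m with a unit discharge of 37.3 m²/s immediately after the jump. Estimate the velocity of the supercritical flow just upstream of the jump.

V₁ = 21.7 m/s

V₂ = q/y₂ = 37.3/12.0 = 3.11 m/s; Fr₂ = V₂/√(g·y₂) = 0.286.
The Bélanger relation is symmetric: y₁/y₂ = ½[√(1 + 8Fr₂²) − 1] = ½[√1.657 − 1] = 0.144.
y₁ = 0.144 × 12.0 = 1.72 m.
V₁ = q/y₁ = 37.3/1.72 = 21.7 m/s.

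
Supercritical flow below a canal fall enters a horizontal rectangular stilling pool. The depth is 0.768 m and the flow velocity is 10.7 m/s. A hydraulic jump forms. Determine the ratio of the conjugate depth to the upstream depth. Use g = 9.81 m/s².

y₂/y₁ = 5.04

Fr₁ = V₁/√(g·y₁) = 10.7/√(9.81×0.768) = 3.90.
Conjugate-depth relation: y₂/y₁ = ½[√(1 + 8Fr₁²) − 1] = ½[√122.6 − 1] = 5.04.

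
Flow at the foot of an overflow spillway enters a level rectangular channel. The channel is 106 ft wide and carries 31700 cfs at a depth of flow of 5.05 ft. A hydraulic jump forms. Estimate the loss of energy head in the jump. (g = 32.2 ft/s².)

q = Q/b = 31700/106 = 299 ft²/s; V₁ = q/y₁ = 59.2 ft/s. Fr₁ = V₁/√(g·y₁) = 4.64.
Bélanger equation: y₂/y₁ = ½[√(1 + 8Fr₁²) − 1] = ½[√173.5 − 1] = 6.09.
y₂ = 6.09 × 5.05 = 30.7 ft.
V₂ = q/y₂ = 299/30.7 = 9.73 ft/s. E₁ = y₁ + V₁²/2g = 59.5 ft; E₂ = y₂ + V₂²/2g = 32.2 ft. ΔE = E₁ − E₂ = 27.3 ft.

ΔE = 27.3 ft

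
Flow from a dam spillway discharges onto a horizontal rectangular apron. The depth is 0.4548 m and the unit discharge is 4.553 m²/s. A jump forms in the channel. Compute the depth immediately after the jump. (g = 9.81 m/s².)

y₂ = 2.829 m

V₁ = q/y₁ = 4.553/0.4548 = 10.01 m/s. Fr₁ = V₁/√(g·y₁) = 10.01/√(9.81×0.4548) = 4.739.
From the momentum equation for a rectangular channel, y₂/y₁ = ½[√(1 + 8Fr₁²) − 1] = ½[√180.70 − 1] = 6.221.
y₂ = 6.221 × 0.4548 = 2.829 m.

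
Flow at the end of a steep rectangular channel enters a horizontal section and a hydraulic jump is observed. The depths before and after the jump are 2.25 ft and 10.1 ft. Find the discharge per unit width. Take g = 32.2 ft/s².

q = 67.2 ft²/s

For a rectangular channel the momentum equation gives q² = ½·g·y₁·y₂·(y₁ + y₂) = ½×32.2×2.25×10.1×12.3 = 4519.
q = √4519 = 67.2 ft²/s.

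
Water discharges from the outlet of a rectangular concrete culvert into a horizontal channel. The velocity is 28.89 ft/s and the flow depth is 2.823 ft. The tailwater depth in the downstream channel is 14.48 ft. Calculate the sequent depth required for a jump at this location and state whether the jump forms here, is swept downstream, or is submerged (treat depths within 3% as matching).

Fr₁ = V₁/√(g·y₁) = 28.89/√(32.2×2.823) = 3.030.
Bélanger equation: y₂/y₁ = ½[√(1 + 8Fr₁²) − 1] = ½[√74.454 − 1] = 3.814.
y₂ = 3.814 × 2.823 = 10.77 ft.
Tailwater y_tw = 14.48 ft: y_tw > y₂, so the jump is submerged.

y₂ = 10.77 ft; the jump is submerged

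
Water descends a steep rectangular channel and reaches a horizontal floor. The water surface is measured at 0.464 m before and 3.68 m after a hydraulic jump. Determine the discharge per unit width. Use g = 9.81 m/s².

For a rectangular channel the momentum equation gives q² = ½·g·y₁·y₂·(y₁ + y₂) = ½×9.81×0.464×3.68×4.14 = 34.7.
q = √34.7 = 5.89 m²/s.

q = 5.89 m²/s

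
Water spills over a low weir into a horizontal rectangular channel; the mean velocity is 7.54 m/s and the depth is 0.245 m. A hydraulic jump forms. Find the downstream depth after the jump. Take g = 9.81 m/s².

Fr₁ = V₁/√(g·y₁) = 7.54/√(9.81×0.245) = 4.86.
By Bélanger, y₂/y₁ = ½[√(1 + 8Fr₁²) − 1] = ½[√190.2 − 1] = 6.40.
y₂ = 6.40 × 0.245 = 1.57 m.

y₂ = 1.57 m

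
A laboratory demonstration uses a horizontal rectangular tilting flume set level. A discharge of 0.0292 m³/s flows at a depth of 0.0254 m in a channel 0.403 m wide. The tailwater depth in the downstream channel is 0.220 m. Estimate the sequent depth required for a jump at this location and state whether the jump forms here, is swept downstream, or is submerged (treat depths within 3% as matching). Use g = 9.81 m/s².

q = Q/b = 0.0292/0.403 = 0.0725 m²/s; V₁ = q/y₁ = 2.85 m/s. Fr₁ = V₁/√(g·y₁) = 5.71.
Sequent-depth ratio: y₂/y₁ = ½[√(1 + 8Fr₁²) − 1] = ½[√262.3 − 1] = 7.60.
y₂ = 7.60 × 0.0254 = 0.193 m.
Tailwater y_tw = 0.220 m: y_tw > y₂, so the jump is submerged.

y₂ = 0.193 m; the jump is submerged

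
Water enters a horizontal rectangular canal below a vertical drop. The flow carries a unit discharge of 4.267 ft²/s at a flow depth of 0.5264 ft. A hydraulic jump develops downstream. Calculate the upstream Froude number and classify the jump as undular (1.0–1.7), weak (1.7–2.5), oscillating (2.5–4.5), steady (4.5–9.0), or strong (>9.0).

V₁ = q/y₁ = 4.267/0.5264 = 8.106 ft/s. Fr₁ = V₁/√(g·y₁) = 8.106/√(32.2×0.5264) = 1.969.
Fr₁ = 1.969 lies in the weak range.

Fr₁ = 1.969; weak jump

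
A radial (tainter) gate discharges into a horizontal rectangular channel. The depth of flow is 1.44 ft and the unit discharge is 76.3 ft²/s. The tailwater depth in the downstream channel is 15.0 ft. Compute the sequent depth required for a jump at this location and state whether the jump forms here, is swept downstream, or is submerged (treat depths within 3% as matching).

y₂ = 15.1 ft; the jump forms here

V₁ = q/y₁ = 76.3/1.44 = 53.0 ft/s. Fr₁ = V₁/√(g·y₁) = 53.0/√(32.2×1.44) = 7.78.
Sequent-depth ratio: y₂/y₁ = ½[√(1 + 8Fr₁²) − 1] = ½[√485.4 − 1] = 10.5.
y₂ = 10.5 × 1.44 = 15.1 ft.
Tailwater y_tw = 15.0 ft: y_tw ≈ y₂, so the jump forms here.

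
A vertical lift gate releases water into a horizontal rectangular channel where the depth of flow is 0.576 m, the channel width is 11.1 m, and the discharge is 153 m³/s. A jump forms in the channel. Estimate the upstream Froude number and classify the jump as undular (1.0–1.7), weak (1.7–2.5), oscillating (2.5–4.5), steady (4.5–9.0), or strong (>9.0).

Fr₁ = 10.1; strong jump

q = Q/b = 153/11.1 = 13.8 m²/s; V₁ = q/y₁ = 23.9 m/s. Fr₁ = V₁/√(g·y₁) = 10.1.
Fr₁ = 10.1 lies in the strong range.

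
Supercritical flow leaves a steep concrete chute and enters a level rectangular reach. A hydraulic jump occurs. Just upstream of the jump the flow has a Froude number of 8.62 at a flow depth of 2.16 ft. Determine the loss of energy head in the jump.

Fr₁ = 8.62 (given).
Conjugate-depth relation: y₂/y₁ = ½[√(1 + 8Fr₁²) − 1] = ½[√595.4 − 1] = 11.7.
y₂ = 11.7 × 2.16 = 25.3 ft.
Head loss: ΔE = (y₂ − y₁)³/(4y₁y₂) = (25.3 − 2.16)³/(4×2.16×25.3) = 12348/218 = 56.5 ft.

ΔE = 56.5 ft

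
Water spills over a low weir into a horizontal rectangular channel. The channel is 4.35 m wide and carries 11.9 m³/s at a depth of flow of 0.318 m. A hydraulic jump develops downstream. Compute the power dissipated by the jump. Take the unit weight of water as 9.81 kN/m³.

q = Q/b = 11.9/4.35 = 2.74 m²/s; V₁ = q/y₁ = 8.60 m/s. Fr₁ = V₁/√(g·y₁) = 4.87.
Conjugate-depth relation: y₂/y₁ = ½[√(1 + 8Fr₁²) − 1] = ½[√190.8 − 1] = 6.41.
y₂ = 6.41 × 0.318 = 2.04 m.
Head loss: ΔE = (y₂ − y₁)³/(4y₁y₂) = (2.04 − 0.318)³/(4×0.318×2.04) = 5.08/2.59 = 1.96 m.
P = γ·Q·ΔE = 9.81 × 11.9 × 1.96 = 229 kW.

P = 229 kW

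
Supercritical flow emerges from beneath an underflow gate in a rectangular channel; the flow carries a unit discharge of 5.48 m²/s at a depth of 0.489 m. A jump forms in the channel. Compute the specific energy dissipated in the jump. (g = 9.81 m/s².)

ΔE = 3.45 m

V₁ = q/y₁ = 5.48/0.489 = 11.2 m/s. Fr₁ = V₁/√(g·y₁) = 11.2/√(9.81×0.489) = 5.12.
Conjugate-depth relation: y₂/y₁ = ½[√(1 + 8Fr₁²) − 1] = ½[√210.4 − 1] = 6.75.
y₂ = 6.75 × 0.489 = 3.30 m.
Head loss: ΔE = (y₂ − y₁)³/(4y₁y₂) = (3.30 − 0.489)³/(4×0.489×3.30) = 22.3/6.46 = 3.45 m.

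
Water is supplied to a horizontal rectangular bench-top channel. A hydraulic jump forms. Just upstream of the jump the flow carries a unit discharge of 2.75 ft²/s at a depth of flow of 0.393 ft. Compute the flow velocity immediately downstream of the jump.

V₁ = q/y₁ = 2.75/0.393 = 7.00 ft/s. Fr₁ = V₁/√(g·y₁) = 7.00/√(32.2×0.393) = 1.97.
Conjugate-depth relation: y₂/y₁ = ½[√(1 + 8Fr₁²) − 1] = ½[√31.95 − 1] = 2.33.
y₂ = 2.33 × 0.393 = 0.914 ft.
V₂ = q/y₂ = 2.75/0.914 = 3.01 ft/s.

V₂ = 3.01 ft/s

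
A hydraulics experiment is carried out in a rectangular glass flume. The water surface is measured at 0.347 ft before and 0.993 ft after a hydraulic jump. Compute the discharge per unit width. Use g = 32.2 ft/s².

For a rectangular channel the momentum equation gives q² = ½·g·y₁·y₂·(y₁ + y₂) = ½×32.2×0.347×0.993×1.34 = 7.43.
q = √7.43 = 2.73 ft²/s.

q = 2.73 ft²/s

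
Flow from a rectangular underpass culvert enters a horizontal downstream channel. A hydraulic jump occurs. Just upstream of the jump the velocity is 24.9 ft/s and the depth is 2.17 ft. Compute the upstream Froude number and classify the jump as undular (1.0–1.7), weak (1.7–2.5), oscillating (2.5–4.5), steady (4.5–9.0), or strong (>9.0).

Fr₁ = 2.98; oscillating jump

Fr₁ = V₁/√(g·y₁) = 24.9/√(32.2×2.17) = 2.98.
Fr₁ = 2.98 lies in the oscillating range.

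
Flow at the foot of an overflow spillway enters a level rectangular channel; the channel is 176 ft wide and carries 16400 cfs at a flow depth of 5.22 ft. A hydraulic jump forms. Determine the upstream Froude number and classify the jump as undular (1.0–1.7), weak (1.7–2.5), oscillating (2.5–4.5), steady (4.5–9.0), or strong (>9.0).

q = Q/b = 16400/176 = 93.2 ft²/s; V₁ = q/y₁ = 17.9 ft/s. Fr₁ = V₁/√(g·y₁) = 1.38.
Fr₁ = 1.38 lies in the undular range.

Fr₁ = 1.38; undular jump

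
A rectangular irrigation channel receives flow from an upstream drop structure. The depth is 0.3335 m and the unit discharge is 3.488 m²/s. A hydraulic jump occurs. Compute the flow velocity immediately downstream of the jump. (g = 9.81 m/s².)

V₁ = q/y₁ = 3.488/0.3335 = 10.46 m/s. Fr₁ = V₁/√(g·y₁) = 10.46/√(9.81×0.3335) = 5.782.
From the momentum equation for a rectangular channel, y₂/y₁ = ½[√(1 + 8Fr₁²) − 1] = ½[√268.48 − 1] = 7.693.
y₂ = 7.693 × 0.3335 = 2.565 m.
V₂ = q/y₂ = 3.488/2.565 = 1.360 m/s.

V₂ = 1.360 m/s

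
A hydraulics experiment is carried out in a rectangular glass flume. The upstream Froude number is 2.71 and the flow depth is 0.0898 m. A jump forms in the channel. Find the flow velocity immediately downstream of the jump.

Fr₁ = 2.71 (given).
By Bélanger, y₂/y₁ = ½[√(1 + 8Fr₁²) − 1] = ½[√59.75 − 1] = 3.36.
y₂ = 3.36 × 0.0898 = 0.302 m.
V₁ = Fr₁·√(g·y₁) = 2.71×√(9.81×0.0898) = 2.54 m/s; q = V₁·y₁ = 0.228 m²/s.
V₂ = q/y₂ = 0.228/0.302 = 0.756 m/s.

V₂ = 0.756 m/s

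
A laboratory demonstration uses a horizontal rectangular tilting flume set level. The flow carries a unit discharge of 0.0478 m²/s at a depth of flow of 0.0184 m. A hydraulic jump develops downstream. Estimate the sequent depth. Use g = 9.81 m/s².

V₁ = q/y₁ = 0.0478/0.0184 = 2.60 m/s. Fr₁ = V₁/√(g·y₁) = 2.60/√(9.81×0.0184) = 6.11.
By Bélanger, y₂/y₁ = ½[√(1 + 8Fr₁²) − 1] = ½[√300.1 − 1] = 8.16.
y₂ = 8.16 × 0.0184 = 0.150 m.

y₂ = 0.150 m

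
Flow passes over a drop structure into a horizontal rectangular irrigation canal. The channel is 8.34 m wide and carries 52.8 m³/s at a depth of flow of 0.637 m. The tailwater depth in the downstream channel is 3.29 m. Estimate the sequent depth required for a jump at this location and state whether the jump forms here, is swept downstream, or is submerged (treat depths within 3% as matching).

q = Q/b = 52.8/8.34 = 6.33 m²/s; V₁ = q/y₁ = 9.94 m/s. Fr₁ = V₁/√(g·y₁) = 3.98.
Conjugate-depth relation: y₂/y₁ = ½[√(1 + 8Fr₁²) − 1] = ½[√127.5 − 1] = 5.14.
y₂ = 5.14 × 0.637 = 3.28 m.
Tailwater y_tw = 3.29 m: y_tw ≈ y₂, so the jump forms here.

y₂ = 3.28 m; the jump forms here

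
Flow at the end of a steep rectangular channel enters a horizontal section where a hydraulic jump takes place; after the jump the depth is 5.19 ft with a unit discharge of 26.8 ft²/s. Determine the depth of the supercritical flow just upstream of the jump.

y₁ = 1.32 ft

V₂ = q/y₂ = 26.8/5.19 = 5.16 ft/s; Fr₂ = V₂/√(g·y₂) = 0.399.
Since the conjugate-depth ratio holds either way, y₁/y₂ = ½[√(1 + 8Fr₂²) − 1] = ½[√2.276 − 1] = 0.254.
y₁ = 0.254 × 5.19 = 1.32 ft.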